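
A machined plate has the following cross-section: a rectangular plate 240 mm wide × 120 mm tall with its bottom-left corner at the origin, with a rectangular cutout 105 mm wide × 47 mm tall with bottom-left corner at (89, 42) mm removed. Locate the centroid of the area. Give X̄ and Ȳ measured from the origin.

plate: A = 240 × 120 = 28800.00, centroid at (120.00, 60.00).
hole: A = −(105 × 47) = -4935.00, centroid at (141.50, 65.50).
ΣA = 23865.00 mm², ΣAX̄ = 2757697.50 mm³, ΣAȲ = 1404757.50 mm³.
X̄ = 2757697.50/23865.00 = 115.55 mm; Ȳ = 1404757.50/23865.00 = 58.86 mm.

X̄ = 115.55 mm, Ȳ = 58.86 mm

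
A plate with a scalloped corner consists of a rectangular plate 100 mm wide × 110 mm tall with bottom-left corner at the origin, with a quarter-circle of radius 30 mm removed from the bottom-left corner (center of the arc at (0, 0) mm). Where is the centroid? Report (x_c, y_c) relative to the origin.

x_c = 52.56 mm, y_c = 57.90 mm

plate: A = 100 × 110 = 11000.00, centroid at (50.00, 55.00).
removed quarter-circle: A = −¼π·30² = -706.86, centroid at (12.73, 12.73).
ΣA = 10293.14 mm²
ΣAx_c = (11000.00)(50.00) + (-706.86)(12.73) = 541000.00 mm³
ΣAy_c = (11000.00)(55.00) + (-706.86)(12.73) = 596000.00 mm³
x_c = 541000.00 / 10293.14 = 52.56 mm
y_c = 596000.00 / 10293.14 = 57.90 mm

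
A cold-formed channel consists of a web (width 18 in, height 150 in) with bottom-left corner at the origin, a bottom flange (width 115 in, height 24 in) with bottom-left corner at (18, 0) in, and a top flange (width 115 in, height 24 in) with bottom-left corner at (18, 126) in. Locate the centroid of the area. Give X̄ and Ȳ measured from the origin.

X̄ = 53.66 in, Ȳ = 75.00 in

Part | A | x̄ᵢ | ȳᵢ | A·x̄ᵢ | A·ȳᵢ
web | 2700.00 | 9.00 | 75.00 | 24300.00 | 202500.00
bottom flange | 2760.00 | 75.50 | 12.00 | 208380.00 | 33120.00
top flange | 2760.00 | 75.50 | 138.00 | 208380.00 | 380880.00
Σ | 8220.00 |  |  | 441060.00 | 616500.00
X̄ = 441060.00 / 8220.00 = 53.66 in
Ȳ = 616500.00 / 8220.00 = 75.00 in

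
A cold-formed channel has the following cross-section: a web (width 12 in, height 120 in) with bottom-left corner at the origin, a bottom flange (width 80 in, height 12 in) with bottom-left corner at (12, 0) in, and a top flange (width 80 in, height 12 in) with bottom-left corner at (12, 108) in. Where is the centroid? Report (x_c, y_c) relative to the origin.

x_c = 32.29 in, y_c = 60.00 in

web: A = 12 × 120 = 1440.00, centroid at (6.00, 60.00).
bottom flange: A = 80 × 12 = 960.00, centroid at (52.00, 6.00).
top flange: A = 80 × 12 = 960.00, centroid at (52.00, 114.00).
ΣA = 3360.00 in²
ΣAx_c = (1440.00)(6.00) + (960.00)(52.00) + (960.00)(52.00) = 108480.00 in³
ΣAy_c = (1440.00)(60.00) + (960.00)(6.00) + (960.00)(114.00) = 201600.00 in³
x_c = 108480.00 / 3360.00 = 32.29 in
y_c = 201600.00 / 3360.00 = 60.00 in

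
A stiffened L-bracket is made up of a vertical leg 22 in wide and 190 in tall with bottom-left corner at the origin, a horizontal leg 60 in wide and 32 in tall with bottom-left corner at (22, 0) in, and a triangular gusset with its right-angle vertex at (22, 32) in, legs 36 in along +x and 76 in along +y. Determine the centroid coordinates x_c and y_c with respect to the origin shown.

vertical leg: A = 22 × 190 = 4180.00, centroid at (11.00, 95.00).
horizontal leg: A = 60 × 32 = 1920.00, centroid at (52.00, 16.00).
gusset: A = ½·36·76 = 1368.00, centroid at (34.00, 57.33).
ΣA = 7468.00 in²
ΣAx_c = (4180.00)(11.00) + (1920.00)(52.00) + (1368.00)(34.00) = 192332.00 in³
ΣAy_c = (4180.00)(95.00) + (1920.00)(16.00) + (1368.00)(57.33) = 506252.00 in³
x_c = 192332.00 / 7468.00 = 25.75 in
y_c = 506252.00 / 7468.00 = 67.79 in

x_c = 25.75 in, y_c = 67.79 in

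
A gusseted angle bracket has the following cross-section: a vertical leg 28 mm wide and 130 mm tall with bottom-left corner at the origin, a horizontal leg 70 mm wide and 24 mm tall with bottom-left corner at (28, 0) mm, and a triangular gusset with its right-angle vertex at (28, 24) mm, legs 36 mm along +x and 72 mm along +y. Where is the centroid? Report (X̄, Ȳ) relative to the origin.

X̄ = 31.54 mm, Ȳ = 48.21 mm

vertical leg: A = 28 × 130 = 3640.00, centroid at (14.00, 65.00).
horizontal leg: A = 70 × 24 = 1680.00, centroid at (63.00, 12.00).
gusset: A = ½·36·72 = 1296.00, centroid at (40.00, 48.00).
ΣA = 6616.00 mm²
ΣAX̄ = (3640.00)(14.00) + (1680.00)(63.00) + (1296.00)(40.00) = 208640.00 mm³
ΣAȲ = (3640.00)(65.00) + (1680.00)(12.00) + (1296.00)(48.00) = 318968.00 mm³
X̄ = 208640.00 / 6616.00 = 31.54 mm
Ȳ = 318968.00 / 6616.00 = 48.21 mm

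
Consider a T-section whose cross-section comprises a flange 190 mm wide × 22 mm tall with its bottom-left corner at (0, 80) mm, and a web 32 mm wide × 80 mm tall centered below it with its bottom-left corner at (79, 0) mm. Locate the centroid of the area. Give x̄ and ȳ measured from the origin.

web: A = 32 × 80 = 2560.00, centroid at (95.00, 40.00).
flange: A = 190 × 22 = 4180.00, centroid at (95.00, 91.00).
ΣA = 6740.00 mm²
ΣAx̄ = (2560.00)(95.00) + (4180.00)(95.00) = 640300.00 mm³
ΣAȳ = (2560.00)(40.00) + (4180.00)(91.00) = 482780.00 mm³
x̄ = 640300.00 / 6740.00 = 95.00 mm
ȳ = 482780.00 / 6740.00 = 71.63 mm

x̄ = 95.00 mm, ȳ = 71.63 mm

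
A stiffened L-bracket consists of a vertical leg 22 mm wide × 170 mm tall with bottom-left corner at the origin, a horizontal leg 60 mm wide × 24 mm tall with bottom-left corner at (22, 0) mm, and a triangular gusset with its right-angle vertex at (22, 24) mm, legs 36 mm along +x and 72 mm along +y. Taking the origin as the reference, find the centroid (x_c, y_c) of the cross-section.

x_c = 24.72 mm, y_c = 61.36 mm

vertical leg: A = 22 × 170 = 3740.00, centroid at (11.00, 85.00).
horizontal leg: A = 60 × 24 = 1440.00, centroid at (52.00, 12.00).
gusset: A = ½·36·72 = 1296.00, centroid at (34.00, 48.00).
ΣA = 6476.00 mm²
ΣAx_c = (3740.00)(11.00) + (1440.00)(52.00) + (1296.00)(34.00) = 160084.00 mm³
ΣAy_c = (3740.00)(85.00) + (1440.00)(12.00) + (1296.00)(48.00) = 397388.00 mm³
x_c = 160084.00 / 6476.00 = 24.72 mm
y_c = 397388.00 / 6476.00 = 61.36 mm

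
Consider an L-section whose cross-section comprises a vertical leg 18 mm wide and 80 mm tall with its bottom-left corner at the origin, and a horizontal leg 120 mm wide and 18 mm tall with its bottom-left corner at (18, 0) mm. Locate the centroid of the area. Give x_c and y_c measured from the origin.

vertical leg: A = 18 × 80 = 1440.00, centroid at (9.00, 40.00).
horizontal leg: A = 120 × 18 = 2160.00, centroid at (78.00, 9.00).
ΣA = 3600.00 mm²
ΣAx_c = (1440.00)(9.00) + (2160.00)(78.00) = 181440.00 mm³
ΣAy_c = (1440.00)(40.00) + (2160.00)(9.00) = 77040.00 mm³
x_c = 181440.00 / 3600.00 = 50.40 mm
y_c = 77040.00 / 3600.00 = 21.40 mm

x_c = 50.40 mm, y_c = 21.40 mm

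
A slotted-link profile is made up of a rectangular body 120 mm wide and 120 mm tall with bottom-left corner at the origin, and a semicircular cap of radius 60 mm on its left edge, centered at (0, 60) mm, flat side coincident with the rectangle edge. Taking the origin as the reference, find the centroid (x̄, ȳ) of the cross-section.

rectangular body: A = 120 × 120 = 14400.00, centroid at (60.00, 60.00).
semicircular end: A = ½π·60² = 5654.87, centroid at (-25.46, 60.00).
ΣA = 20054.87 mm²
ΣAx̄ = (14400.00)(60.00) + (5654.87)(-25.46) = 720000.00 mm³
ΣAȳ = (14400.00)(60.00) + (5654.87)(60.00) = 1203292.01 mm³
x̄ = 720000.00 / 20054.87 = 35.90 mm
ȳ = 1203292.01 / 20054.87 = 60.00 mm

x̄ = 35.90 mm, ȳ = 60.00 mm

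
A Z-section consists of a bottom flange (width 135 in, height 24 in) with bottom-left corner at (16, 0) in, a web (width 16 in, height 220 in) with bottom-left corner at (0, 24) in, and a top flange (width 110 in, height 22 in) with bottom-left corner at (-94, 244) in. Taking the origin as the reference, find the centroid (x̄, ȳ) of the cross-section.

bottom flange: A = 135 × 24 = 3240.00, centroid at (83.50, 12.00).
web: A = 16 × 220 = 3520.00, centroid at (8.00, 134.00).
top flange: A = 110 × 22 = 2420.00, centroid at (-39.00, 255.00).
ΣA = 9180.00 in²
ΣAx̄ = (3240.00)(83.50) + (3520.00)(8.00) + (2420.00)(-39.00) = 204320.00 in³
ΣAȳ = (3240.00)(12.00) + (3520.00)(134.00) + (2420.00)(255.00) = 1127660.00 in³
x̄ = 204320.00 / 9180.00 = 22.26 in
ȳ = 1127660.00 / 9180.00 = 122.84 in

x̄ = 22.26 in, ȳ = 122.84 in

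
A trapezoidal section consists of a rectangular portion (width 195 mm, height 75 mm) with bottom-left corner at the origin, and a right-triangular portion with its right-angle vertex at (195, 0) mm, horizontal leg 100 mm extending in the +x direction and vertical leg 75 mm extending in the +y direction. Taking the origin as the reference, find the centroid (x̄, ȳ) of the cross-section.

x̄ = 124.20 mm, ȳ = 34.95 mm

Part | A | x̄ᵢ | ȳᵢ | A·x̄ᵢ | A·ȳᵢ
rectangular portion | 14625.00 | 97.50 | 37.50 | 1425937.50 | 548437.50
triangular portion | 3750.00 | 228.33 | 25.00 | 856250.00 | 93750.00
Σ | 18375.00 |  |  | 2282187.50 | 642187.50
x̄ = 2282187.50 / 18375.00 = 124.20 mm
ȳ = 642187.50 / 18375.00 = 34.95 mm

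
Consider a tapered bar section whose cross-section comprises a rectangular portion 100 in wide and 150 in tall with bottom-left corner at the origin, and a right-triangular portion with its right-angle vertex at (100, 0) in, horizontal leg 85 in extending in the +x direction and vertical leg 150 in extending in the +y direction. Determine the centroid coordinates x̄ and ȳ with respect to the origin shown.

x̄ = 73.36 in, ȳ = 67.54 in

Part | A | x̄ᵢ | ȳᵢ | A·x̄ᵢ | A·ȳᵢ
rectangular portion | 15000.00 | 50.00 | 75.00 | 750000.00 | 1125000.00
triangular portion | 6375.00 | 128.33 | 50.00 | 818125.00 | 318750.00
Σ | 21375.00 |  |  | 1568125.00 | 1443750.00
x̄ = 1568125.00 / 21375.00 = 73.36 in
ȳ = 1443750.00 / 21375.00 = 67.54 in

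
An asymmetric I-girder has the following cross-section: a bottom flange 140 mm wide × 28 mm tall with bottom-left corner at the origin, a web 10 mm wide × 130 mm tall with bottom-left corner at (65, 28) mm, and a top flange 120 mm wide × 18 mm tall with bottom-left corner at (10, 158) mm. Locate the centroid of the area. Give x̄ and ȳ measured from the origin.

x̄ = 70.00 mm, ȳ = 72.70 mm

bottom flange: A = 140 × 28 = 3920.00, centroid at (70.00, 14.00).
web: A = 10 × 130 = 1300.00, centroid at (70.00, 93.00).
top flange: A = 120 × 18 = 2160.00, centroid at (70.00, 167.00).
ΣA = 7380.00 mm², ΣAx̄ = 516600.00 mm³, ΣAȳ = 536500.00 mm³.
x̄ = 516600.00/7380.00 = 70.00 mm; ȳ = 536500.00/7380.00 = 72.70 mm.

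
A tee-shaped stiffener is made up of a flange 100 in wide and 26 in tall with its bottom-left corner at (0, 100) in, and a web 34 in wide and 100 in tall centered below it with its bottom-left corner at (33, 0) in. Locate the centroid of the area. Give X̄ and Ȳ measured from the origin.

web: A = 34 × 100 = 3400.00, centroid at (50.00, 50.00).
flange: A = 100 × 26 = 2600.00, centroid at (50.00, 113.00).
ΣA = 6000.00 in²
ΣAX̄ = (3400.00)(50.00) + (2600.00)(50.00) = 300000.00 in³
ΣAȲ = (3400.00)(50.00) + (2600.00)(113.00) = 463800.00 in³
X̄ = 300000.00 / 6000.00 = 50.00 in
Ȳ = 463800.00 / 6000.00 = 77.30 in

X̄ = 50.00 in, Ȳ = 77.30 in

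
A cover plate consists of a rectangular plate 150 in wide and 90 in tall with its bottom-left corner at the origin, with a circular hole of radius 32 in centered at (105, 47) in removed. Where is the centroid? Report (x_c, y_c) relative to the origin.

x_c = 65.61 in, y_c = 44.37 in

Part | A | x̄ᵢ | ȳᵢ | A·x̄ᵢ | A·ȳᵢ
plate | 13500.00 | 75.00 | 45.00 | 1012500.00 | 607500.00
hole | -3216.99 | 105.00 | 47.00 | -337784.04 | -151198.57
Σ | 10283.01 |  |  | 674715.96 | 456301.43
x_c = 674715.96 / 10283.01 = 65.61 in
y_c = 456301.43 / 10283.01 = 44.37 in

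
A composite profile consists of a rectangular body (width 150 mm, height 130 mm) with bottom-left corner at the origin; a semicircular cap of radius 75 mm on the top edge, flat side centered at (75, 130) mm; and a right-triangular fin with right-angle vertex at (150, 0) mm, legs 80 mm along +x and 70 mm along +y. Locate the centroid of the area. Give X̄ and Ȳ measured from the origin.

rectangular body: A = 150 × 130 = 19500.00, centroid at (75.00, 65.00).
semicircular top: A = ½π·75² = 8835.73, centroid at (75.00, 161.83).
triangular fin: A = ½·80·70 = 2800.00, centroid at (176.67, 23.33).
ΣA = 31135.73 mm², ΣAX̄ = 2619846.37 mm³, ΣAȲ = 2762728.15 mm³.
X̄ = 2619846.37/31135.73 = 84.14 mm; Ȳ = 2762728.15/31135.73 = 88.73 mm.

X̄ = 84.14 mm, Ȳ = 88.73 mm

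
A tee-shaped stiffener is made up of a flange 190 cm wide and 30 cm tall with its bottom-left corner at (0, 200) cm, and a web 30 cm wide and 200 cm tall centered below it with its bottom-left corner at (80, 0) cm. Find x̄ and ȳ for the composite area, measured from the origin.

x̄ = 95.00 cm, ȳ = 156.03 cm

Part | A | x̄ᵢ | ȳᵢ | A·x̄ᵢ | A·ȳᵢ
web | 6000.00 | 95.00 | 100.00 | 570000.00 | 600000.00
flange | 5700.00 | 95.00 | 215.00 | 541500.00 | 1225500.00
Σ | 11700.00 |  |  | 1111500.00 | 1825500.00
x̄ = 1111500.00 / 11700.00 = 95.00 cm
ȳ = 1825500.00 / 11700.00 = 156.03 cm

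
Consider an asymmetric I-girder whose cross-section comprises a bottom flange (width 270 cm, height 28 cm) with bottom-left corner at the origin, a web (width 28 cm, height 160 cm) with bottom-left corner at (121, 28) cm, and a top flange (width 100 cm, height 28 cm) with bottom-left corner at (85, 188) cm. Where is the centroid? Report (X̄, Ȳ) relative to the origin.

X̄ = 135.00 cm, Ȳ = 77.85 cm

bottom flange: A = 270 × 28 = 7560.00, centroid at (135.00, 14.00).
web: A = 28 × 160 = 4480.00, centroid at (135.00, 108.00).
top flange: A = 100 × 28 = 2800.00, centroid at (135.00, 202.00).
ΣA = 14840.00 cm²
ΣAX̄ = (7560.00)(135.00) + (4480.00)(135.00) + (2800.00)(135.00) = 2003400.00 cm³
ΣAȲ = (7560.00)(14.00) + (4480.00)(108.00) + (2800.00)(202.00) = 1155280.00 cm³
X̄ = 2003400.00 / 14840.00 = 135.00 cm
Ȳ = 1155280.00 / 14840.00 = 77.85 cm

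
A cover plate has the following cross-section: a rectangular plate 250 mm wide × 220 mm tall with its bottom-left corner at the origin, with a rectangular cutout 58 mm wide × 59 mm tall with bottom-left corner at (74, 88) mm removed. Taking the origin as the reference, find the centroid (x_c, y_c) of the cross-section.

x_c = 126.46 mm, y_c = 109.50 mm

Part | A | x̄ᵢ | ȳᵢ | A·x̄ᵢ | A·ȳᵢ
plate | 55000.00 | 125.00 | 110.00 | 6875000.00 | 6050000.00
hole | -3422.00 | 103.00 | 117.50 | -352466.00 | -402085.00
Σ | 51578.00 |  |  | 6522534.00 | 5647915.00
x_c = 6522534.00 / 51578.00 = 126.46 mm
y_c = 5647915.00 / 51578.00 = 109.50 mm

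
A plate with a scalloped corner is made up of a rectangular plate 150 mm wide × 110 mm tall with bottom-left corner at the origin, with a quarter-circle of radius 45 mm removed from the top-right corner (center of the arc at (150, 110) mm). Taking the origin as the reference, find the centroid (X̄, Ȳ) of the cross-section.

plate: A = 150 × 110 = 16500.00, centroid at (75.00, 55.00).
removed quarter-circle: A = −¼π·45² = -1590.43, centroid at (130.90, 90.90).
ΣA = 14909.57 mm²
ΣAX̄ = (16500.00)(75.00) + (-1590.43)(130.90) = 1029310.31 mm³
ΣAȲ = (16500.00)(55.00) + (-1590.43)(90.90) = 762927.56 mm³
X̄ = 1029310.31 / 14909.57 = 69.04 mm
Ȳ = 762927.56 / 14909.57 = 51.17 mm

X̄ = 69.04 mm, Ȳ = 51.17 mm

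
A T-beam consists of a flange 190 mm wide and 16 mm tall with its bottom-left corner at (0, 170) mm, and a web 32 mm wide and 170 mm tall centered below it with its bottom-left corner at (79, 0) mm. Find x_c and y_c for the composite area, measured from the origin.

web: A = 32 × 170 = 5440.00, centroid at (95.00, 85.00).
flange: A = 190 × 16 = 3040.00, centroid at (95.00, 178.00).
ΣA = 8480.00 mm²
ΣAx_c = (5440.00)(95.00) + (3040.00)(95.00) = 805600.00 mm³
ΣAy_c = (5440.00)(85.00) + (3040.00)(178.00) = 1003520.00 mm³
x_c = 805600.00 / 8480.00 = 95.00 mm
y_c = 1003520.00 / 8480.00 = 118.34 mm

x_c = 95.00 mm, y_c = 118.34 mm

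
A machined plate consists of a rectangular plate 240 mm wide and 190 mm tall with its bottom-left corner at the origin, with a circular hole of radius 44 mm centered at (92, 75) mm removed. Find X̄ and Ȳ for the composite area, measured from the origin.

X̄ = 124.31 mm, Ȳ = 98.08 mm

plate: A = 240 × 190 = 45600.00, centroid at (120.00, 95.00).
hole: A = −π·44² = -6082.12, centroid at (92.00, 75.00).
ΣA = 39517.88 mm², ΣAX̄ = 4912444.65 mm³, ΣAȲ = 3875840.75 mm³.
X̄ = 4912444.65/39517.88 = 124.31 mm; Ȳ = 3875840.75/39517.88 = 98.08 mm.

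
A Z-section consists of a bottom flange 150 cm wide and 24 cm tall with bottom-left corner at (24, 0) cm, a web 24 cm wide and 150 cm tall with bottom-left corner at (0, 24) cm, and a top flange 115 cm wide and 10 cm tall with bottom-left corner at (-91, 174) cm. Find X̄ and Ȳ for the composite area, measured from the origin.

X̄ = 43.24 cm, Ȳ = 72.51 cm

bottom flange: A = 150 × 24 = 3600.00, centroid at (99.00, 12.00).
web: A = 24 × 150 = 3600.00, centroid at (12.00, 99.00).
top flange: A = 115 × 10 = 1150.00, centroid at (-33.50, 179.00).
ΣA = 8350.00 cm²
ΣAX̄ = (3600.00)(99.00) + (3600.00)(12.00) + (1150.00)(-33.50) = 361075.00 cm³
ΣAȲ = (3600.00)(12.00) + (3600.00)(99.00) + (1150.00)(179.00) = 605450.00 cm³
X̄ = 361075.00 / 8350.00 = 43.24 cm
Ȳ = 605450.00 / 8350.00 = 72.51 cm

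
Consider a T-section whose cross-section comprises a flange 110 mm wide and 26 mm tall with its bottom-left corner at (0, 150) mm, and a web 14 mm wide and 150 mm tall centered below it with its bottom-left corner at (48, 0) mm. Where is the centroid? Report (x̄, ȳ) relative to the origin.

web: A = 14 × 150 = 2100.00, centroid at (55.00, 75.00).
flange: A = 110 × 26 = 2860.00, centroid at (55.00, 163.00).
ΣA = 4960.00 mm²
ΣAx̄ = (2100.00)(55.00) + (2860.00)(55.00) = 272800.00 mm³
ΣAȳ = (2100.00)(75.00) + (2860.00)(163.00) = 623680.00 mm³
x̄ = 272800.00 / 4960.00 = 55.00 mm
ȳ = 623680.00 / 4960.00 = 125.74 mm

x̄ = 55.00 mm, ȳ = 125.74 mm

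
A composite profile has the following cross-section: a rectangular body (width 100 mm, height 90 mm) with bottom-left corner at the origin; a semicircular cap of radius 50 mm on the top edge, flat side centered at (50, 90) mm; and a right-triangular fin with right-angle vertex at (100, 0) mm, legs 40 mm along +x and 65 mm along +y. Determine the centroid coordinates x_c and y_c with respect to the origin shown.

Part | A | x̄ᵢ | ȳᵢ | A·x̄ᵢ | A·ȳᵢ
rectangular body | 9000.00 | 50.00 | 45.00 | 450000.00 | 405000.00
semicircular top | 3926.99 | 50.00 | 111.22 | 196349.54 | 436762.51
triangular fin | 1300.00 | 113.33 | 21.67 | 147333.33 | 28166.67
Σ | 14226.99 |  |  | 793682.87 | 869929.17
x_c = 793682.87 / 14226.99 = 55.79 mm
y_c = 869929.17 / 14226.99 = 61.15 mm

x_c = 55.79 mm, y_c = 61.15 mm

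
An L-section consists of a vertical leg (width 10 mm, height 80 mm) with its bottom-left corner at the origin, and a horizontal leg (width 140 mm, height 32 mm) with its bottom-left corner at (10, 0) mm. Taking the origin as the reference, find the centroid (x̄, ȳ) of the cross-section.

vertical leg: A = 10 × 80 = 800.00, centroid at (5.00, 40.00).
horizontal leg: A = 140 × 32 = 4480.00, centroid at (80.00, 16.00).
ΣA = 5280.00 mm²
ΣAx̄ = (800.00)(5.00) + (4480.00)(80.00) = 362400.00 mm³
ΣAȳ = (800.00)(40.00) + (4480.00)(16.00) = 103680.00 mm³
x̄ = 362400.00 / 5280.00 = 68.64 mm
ȳ = 103680.00 / 5280.00 = 19.64 mm

x̄ = 68.64 mm, ȳ = 19.64 mm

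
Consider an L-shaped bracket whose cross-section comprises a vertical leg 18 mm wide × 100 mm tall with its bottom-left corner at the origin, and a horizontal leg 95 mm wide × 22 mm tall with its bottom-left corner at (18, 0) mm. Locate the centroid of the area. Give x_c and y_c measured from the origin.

x_c = 39.36 mm, y_c = 29.05 mm

vertical leg: A = 18 × 100 = 1800.00, centroid at (9.00, 50.00).
horizontal leg: A = 95 × 22 = 2090.00, centroid at (65.50, 11.00).
ΣA = 3890.00 mm², ΣAx_c = 153095.00 mm³, ΣAy_c = 112990.00 mm³.
x_c = 153095.00/3890.00 = 39.36 mm; y_c = 112990.00/3890.00 = 29.05 mm.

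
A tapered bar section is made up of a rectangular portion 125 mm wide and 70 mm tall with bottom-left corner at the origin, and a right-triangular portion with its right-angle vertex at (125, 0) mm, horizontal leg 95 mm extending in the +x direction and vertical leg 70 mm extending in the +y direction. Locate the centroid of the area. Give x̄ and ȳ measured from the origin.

rectangular portion: A = 125 × 70 = 8750.00, centroid at (62.50, 35.00).
triangular portion: A = ½·95·70 = 3325.00, centroid at (156.67, 23.33).
ΣA = 12075.00 mm², ΣAx̄ = 1067791.67 mm³, ΣAȳ = 383833.33 mm³.
x̄ = 1067791.67/12075.00 = 88.43 mm; ȳ = 383833.33/12075.00 = 31.79 mm.

x̄ = 88.43 mm, ȳ = 31.79 mm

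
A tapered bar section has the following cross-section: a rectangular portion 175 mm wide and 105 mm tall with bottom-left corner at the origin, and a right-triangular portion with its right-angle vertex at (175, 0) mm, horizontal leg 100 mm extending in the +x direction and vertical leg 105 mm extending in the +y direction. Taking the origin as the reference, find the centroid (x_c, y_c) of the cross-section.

x_c = 114.35 mm, y_c = 48.61 mm

Part | A | x̄ᵢ | ȳᵢ | A·x̄ᵢ | A·ȳᵢ
rectangular portion | 18375.00 | 87.50 | 52.50 | 1607812.50 | 964687.50
triangular portion | 5250.00 | 208.33 | 35.00 | 1093750.00 | 183750.00
Σ | 23625.00 |  |  | 2701562.50 | 1148437.50
x_c = 2701562.50 / 23625.00 = 114.35 mm
y_c = 1148437.50 / 23625.00 = 48.61 mm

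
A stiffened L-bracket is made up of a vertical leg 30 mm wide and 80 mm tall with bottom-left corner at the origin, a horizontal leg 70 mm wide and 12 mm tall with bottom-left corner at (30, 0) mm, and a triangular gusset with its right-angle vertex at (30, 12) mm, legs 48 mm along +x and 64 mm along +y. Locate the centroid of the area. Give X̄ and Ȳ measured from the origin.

vertical leg: A = 30 × 80 = 2400.00, centroid at (15.00, 40.00).
horizontal leg: A = 70 × 12 = 840.00, centroid at (65.00, 6.00).
gusset: A = ½·48·64 = 1536.00, centroid at (46.00, 33.33).
ΣA = 4776.00 mm², ΣAX̄ = 161256.00 mm³, ΣAȲ = 152240.00 mm³.
X̄ = 161256.00/4776.00 = 33.76 mm; Ȳ = 152240.00/4776.00 = 31.88 mm.

X̄ = 33.76 mm, Ȳ = 31.88 mm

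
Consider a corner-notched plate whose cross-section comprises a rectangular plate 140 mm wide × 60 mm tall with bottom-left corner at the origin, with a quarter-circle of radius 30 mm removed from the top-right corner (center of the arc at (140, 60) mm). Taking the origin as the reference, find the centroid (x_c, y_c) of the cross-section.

x_c = 64.74 mm, y_c = 28.41 mm

plate: A = 140 × 60 = 8400.00, centroid at (70.00, 30.00).
removed quarter-circle: A = −¼π·30² = -706.86, centroid at (127.27, 47.27).
ΣA = 7693.14 mm²
ΣAx_c = (8400.00)(70.00) + (-706.86)(127.27) = 498039.83 mm³
ΣAy_c = (8400.00)(30.00) + (-706.86)(47.27) = 218588.50 mm³
x_c = 498039.83 / 7693.14 = 64.74 mm
y_c = 218588.50 / 7693.14 = 28.41 mm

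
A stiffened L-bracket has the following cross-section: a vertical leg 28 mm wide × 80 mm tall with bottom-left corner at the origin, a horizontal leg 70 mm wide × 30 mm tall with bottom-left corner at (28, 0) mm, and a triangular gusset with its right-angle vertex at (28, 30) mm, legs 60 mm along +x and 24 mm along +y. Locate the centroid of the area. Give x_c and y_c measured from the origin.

x_c = 39.17 mm, y_c = 29.34 mm

vertical leg: A = 28 × 80 = 2240.00, centroid at (14.00, 40.00).
horizontal leg: A = 70 × 30 = 2100.00, centroid at (63.00, 15.00).
gusset: A = ½·60·24 = 720.00, centroid at (48.00, 38.00).
ΣA = 5060.00 mm²
ΣAx_c = (2240.00)(14.00) + (2100.00)(63.00) + (720.00)(48.00) = 198220.00 mm³
ΣAy_c = (2240.00)(40.00) + (2100.00)(15.00) + (720.00)(38.00) = 148460.00 mm³
x_c = 198220.00 / 5060.00 = 39.17 mm
y_c = 148460.00 / 5060.00 = 29.34 mm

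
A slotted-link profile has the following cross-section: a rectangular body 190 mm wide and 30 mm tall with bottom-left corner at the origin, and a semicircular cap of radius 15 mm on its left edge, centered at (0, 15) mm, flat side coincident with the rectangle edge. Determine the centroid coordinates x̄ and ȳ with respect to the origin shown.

Part | A | x̄ᵢ | ȳᵢ | A·x̄ᵢ | A·ȳᵢ
rectangular body | 5700.00 | 95.00 | 15.00 | 541500.00 | 85500.00
semicircular end | 353.43 | -6.37 | 15.00 | -2250.00 | 5301.44
Σ | 6053.43 |  |  | 539250.00 | 90801.44
x̄ = 539250.00 / 6053.43 = 89.08 mm
ȳ = 90801.44 / 6053.43 = 15.00 mm

x̄ = 89.08 mm, ȳ = 15.00 mm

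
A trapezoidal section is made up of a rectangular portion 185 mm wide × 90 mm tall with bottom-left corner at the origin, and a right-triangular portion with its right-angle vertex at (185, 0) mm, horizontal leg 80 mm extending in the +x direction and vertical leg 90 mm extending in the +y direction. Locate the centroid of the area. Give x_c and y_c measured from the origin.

x_c = 113.69 mm, y_c = 42.33 mm

Part | A | x̄ᵢ | ȳᵢ | A·x̄ᵢ | A·ȳᵢ
rectangular portion | 16650.00 | 92.50 | 45.00 | 1540125.00 | 749250.00
triangular portion | 3600.00 | 211.67 | 30.00 | 762000.00 | 108000.00
Σ | 20250.00 |  |  | 2302125.00 | 857250.00
x_c = 2302125.00 / 20250.00 = 113.69 mm
y_c = 857250.00 / 20250.00 = 42.33 mm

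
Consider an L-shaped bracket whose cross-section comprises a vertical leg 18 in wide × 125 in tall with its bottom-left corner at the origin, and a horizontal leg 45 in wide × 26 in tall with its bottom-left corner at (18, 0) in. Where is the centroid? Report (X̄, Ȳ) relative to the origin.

vertical leg: A = 18 × 125 = 2250.00, centroid at (9.00, 62.50).
horizontal leg: A = 45 × 26 = 1170.00, centroid at (40.50, 13.00).
ΣA = 3420.00 in²
ΣAX̄ = (2250.00)(9.00) + (1170.00)(40.50) = 67635.00 in³
ΣAȲ = (2250.00)(62.50) + (1170.00)(13.00) = 155835.00 in³
X̄ = 67635.00 / 3420.00 = 19.78 in
Ȳ = 155835.00 / 3420.00 = 45.57 in

X̄ = 19.78 in, Ȳ = 45.57 in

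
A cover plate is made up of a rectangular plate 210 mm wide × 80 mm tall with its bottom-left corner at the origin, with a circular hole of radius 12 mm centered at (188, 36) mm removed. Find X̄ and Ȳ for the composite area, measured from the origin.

plate: A = 210 × 80 = 16800.00, centroid at (105.00, 40.00).
hole: A = −π·12² = -452.39, centroid at (188.00, 36.00).
ΣA = 16347.61 mm²
ΣAX̄ = (16800.00)(105.00) + (-452.39)(188.00) = 1678950.80 mm³
ΣAȲ = (16800.00)(40.00) + (-452.39)(36.00) = 655713.98 mm³
X̄ = 1678950.80 / 16347.61 = 102.70 mm
Ȳ = 655713.98 / 16347.61 = 40.11 mm

X̄ = 102.70 mm, Ȳ = 40.11 mm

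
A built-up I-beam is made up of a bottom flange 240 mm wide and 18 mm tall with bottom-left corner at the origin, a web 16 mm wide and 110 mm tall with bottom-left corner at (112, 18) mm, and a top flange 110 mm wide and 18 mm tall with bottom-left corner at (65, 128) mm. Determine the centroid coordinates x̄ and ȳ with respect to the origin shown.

bottom flange: A = 240 × 18 = 4320.00, centroid at (120.00, 9.00).
web: A = 16 × 110 = 1760.00, centroid at (120.00, 73.00).
top flange: A = 110 × 18 = 1980.00, centroid at (120.00, 137.00).
ΣA = 8060.00 mm²
ΣAx̄ = (4320.00)(120.00) + (1760.00)(120.00) + (1980.00)(120.00) = 967200.00 mm³
ΣAȳ = (4320.00)(9.00) + (1760.00)(73.00) + (1980.00)(137.00) = 438620.00 mm³
x̄ = 967200.00 / 8060.00 = 120.00 mm
ȳ = 438620.00 / 8060.00 = 54.42 mm

x̄ = 120.00 mm, ȳ = 54.42 mm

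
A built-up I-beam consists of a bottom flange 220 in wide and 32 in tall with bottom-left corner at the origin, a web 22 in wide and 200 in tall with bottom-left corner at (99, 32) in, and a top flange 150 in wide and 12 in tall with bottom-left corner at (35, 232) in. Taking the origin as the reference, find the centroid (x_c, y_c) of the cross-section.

bottom flange: A = 220 × 32 = 7040.00, centroid at (110.00, 16.00).
web: A = 22 × 200 = 4400.00, centroid at (110.00, 132.00).
top flange: A = 150 × 12 = 1800.00, centroid at (110.00, 238.00).
ΣA = 13240.00 in², ΣAx_c = 1456400.00 in³, ΣAy_c = 1121840.00 in³.
x_c = 1456400.00/13240.00 = 110.00 in; y_c = 1121840.00/13240.00 = 84.73 in.

x_c = 110.00 in, y_c = 84.73 in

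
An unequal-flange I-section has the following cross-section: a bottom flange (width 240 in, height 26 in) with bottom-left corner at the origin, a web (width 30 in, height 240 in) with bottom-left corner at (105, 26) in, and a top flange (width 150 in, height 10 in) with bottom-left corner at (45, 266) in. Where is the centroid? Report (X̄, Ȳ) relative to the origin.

bottom flange: A = 240 × 26 = 6240.00, centroid at (120.00, 13.00).
web: A = 30 × 240 = 7200.00, centroid at (120.00, 146.00).
top flange: A = 150 × 10 = 1500.00, centroid at (120.00, 271.00).
ΣA = 14940.00 in²
ΣAX̄ = (6240.00)(120.00) + (7200.00)(120.00) + (1500.00)(120.00) = 1792800.00 in³
ΣAȲ = (6240.00)(13.00) + (7200.00)(146.00) + (1500.00)(271.00) = 1538820.00 in³
X̄ = 1792800.00 / 14940.00 = 120.00 in
Ȳ = 1538820.00 / 14940.00 = 103.00 in

X̄ = 120.00 in, Ȳ = 103.00 in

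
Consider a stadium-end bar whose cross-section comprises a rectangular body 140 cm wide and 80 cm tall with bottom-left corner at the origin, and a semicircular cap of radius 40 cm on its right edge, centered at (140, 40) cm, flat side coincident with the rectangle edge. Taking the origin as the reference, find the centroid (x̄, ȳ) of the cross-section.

x̄ = 85.94 cm, ȳ = 40.00 cm

rectangular body: A = 140 × 80 = 11200.00, centroid at (70.00, 40.00).
semicircular end: A = ½π·40² = 2513.27, centroid at (156.98, 40.00).
ΣA = 13713.27 cm², ΣAx̄ = 1178525.04 cm³, ΣAȳ = 548530.96 cm³.
x̄ = 1178525.04/13713.27 = 85.94 cm; ȳ = 548530.96/13713.27 = 40.00 cm.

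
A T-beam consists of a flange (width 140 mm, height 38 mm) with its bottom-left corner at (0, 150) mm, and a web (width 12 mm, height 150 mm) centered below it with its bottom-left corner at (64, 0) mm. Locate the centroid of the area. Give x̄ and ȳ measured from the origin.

web: A = 12 × 150 = 1800.00, centroid at (70.00, 75.00).
flange: A = 140 × 38 = 5320.00, centroid at (70.00, 169.00).
ΣA = 7120.00 mm²
ΣAx̄ = (1800.00)(70.00) + (5320.00)(70.00) = 498400.00 mm³
ΣAȳ = (1800.00)(75.00) + (5320.00)(169.00) = 1034080.00 mm³
x̄ = 498400.00 / 7120.00 = 70.00 mm
ȳ = 1034080.00 / 7120.00 = 145.24 mm

x̄ = 70.00 mm, ȳ = 145.24 mm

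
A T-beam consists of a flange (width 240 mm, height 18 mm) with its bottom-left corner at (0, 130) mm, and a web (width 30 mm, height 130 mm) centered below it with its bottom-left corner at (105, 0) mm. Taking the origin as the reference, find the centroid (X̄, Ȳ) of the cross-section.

web: A = 30 × 130 = 3900.00, centroid at (120.00, 65.00).
flange: A = 240 × 18 = 4320.00, centroid at (120.00, 139.00).
ΣA = 8220.00 mm²
ΣAX̄ = (3900.00)(120.00) + (4320.00)(120.00) = 986400.00 mm³
ΣAȲ = (3900.00)(65.00) + (4320.00)(139.00) = 853980.00 mm³
X̄ = 986400.00 / 8220.00 = 120.00 mm
Ȳ = 853980.00 / 8220.00 = 103.89 mm

X̄ = 120.00 mm, Ȳ = 103.89 mm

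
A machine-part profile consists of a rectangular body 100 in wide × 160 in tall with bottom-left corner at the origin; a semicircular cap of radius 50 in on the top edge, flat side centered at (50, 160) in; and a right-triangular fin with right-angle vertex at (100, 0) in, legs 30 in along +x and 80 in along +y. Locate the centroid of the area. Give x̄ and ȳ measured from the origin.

rectangular body: A = 100 × 160 = 16000.00, centroid at (50.00, 80.00).
semicircular top: A = ½π·50² = 3926.99, centroid at (50.00, 181.22).
triangular fin: A = ½·30·80 = 1200.00, centroid at (110.00, 26.67).
ΣA = 21126.99 in², ΣAx̄ = 1128349.54 in³, ΣAȳ = 2023651.86 in³.
x̄ = 1128349.54/21126.99 = 53.41 in; ȳ = 2023651.86/21126.99 = 95.79 in.

x̄ = 53.41 in, ȳ = 95.79 in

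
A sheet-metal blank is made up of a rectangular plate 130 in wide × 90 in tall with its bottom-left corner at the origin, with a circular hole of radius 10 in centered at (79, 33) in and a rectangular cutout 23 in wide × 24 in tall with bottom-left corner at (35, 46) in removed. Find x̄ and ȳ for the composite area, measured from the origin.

x̄ = 65.54 in, ȳ = 44.69 in

plate: A = 130 × 90 = 11700.00, centroid at (65.00, 45.00).
hole 1: A = −π·10² = -314.16, centroid at (79.00, 33.00).
hole 2: A = −(23 × 24) = -552.00, centroid at (46.50, 58.00).
ΣA = 10833.84 in², ΣAx̄ = 710013.42 in³, ΣAȳ = 484116.74 in³.
x̄ = 710013.42/10833.84 = 65.54 in; ȳ = 484116.74/10833.84 = 44.69 in.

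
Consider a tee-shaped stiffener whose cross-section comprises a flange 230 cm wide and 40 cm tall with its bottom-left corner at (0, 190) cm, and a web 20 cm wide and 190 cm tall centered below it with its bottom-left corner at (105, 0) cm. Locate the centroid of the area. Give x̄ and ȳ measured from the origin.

web: A = 20 × 190 = 3800.00, centroid at (115.00, 95.00).
flange: A = 230 × 40 = 9200.00, centroid at (115.00, 210.00).
ΣA = 13000.00 cm², ΣAx̄ = 1495000.00 cm³, ΣAȳ = 2293000.00 cm³.
x̄ = 1495000.00/13000.00 = 115.00 cm; ȳ = 2293000.00/13000.00 = 176.38 cm.

x̄ = 115.00 cm, ȳ = 176.38 cm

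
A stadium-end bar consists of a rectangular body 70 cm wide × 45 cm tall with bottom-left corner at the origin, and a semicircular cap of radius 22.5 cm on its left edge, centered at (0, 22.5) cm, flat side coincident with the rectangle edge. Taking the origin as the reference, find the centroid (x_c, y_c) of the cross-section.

rectangular body: A = 70 × 45 = 3150.00, centroid at (35.00, 22.50).
semicircular end: A = ½π·22.5² = 795.22, centroid at (-9.55, 22.50).
ΣA = 3945.22 cm², ΣAx_c = 102656.25 cm³, ΣAy_c = 88767.35 cm³.
x_c = 102656.25/3945.22 = 26.02 cm; y_c = 88767.35/3945.22 = 22.50 cm.

x_c = 26.02 cm, y_c = 22.50 cm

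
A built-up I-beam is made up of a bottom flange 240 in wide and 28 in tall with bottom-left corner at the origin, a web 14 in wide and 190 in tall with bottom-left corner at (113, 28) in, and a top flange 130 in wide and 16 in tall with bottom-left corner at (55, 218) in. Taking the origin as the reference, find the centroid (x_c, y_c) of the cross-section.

x_c = 120.00 in, y_c = 77.78 in

bottom flange: A = 240 × 28 = 6720.00, centroid at (120.00, 14.00).
web: A = 14 × 190 = 2660.00, centroid at (120.00, 123.00).
top flange: A = 130 × 16 = 2080.00, centroid at (120.00, 226.00).
ΣA = 11460.00 in²
ΣAx_c = (6720.00)(120.00) + (2660.00)(120.00) + (2080.00)(120.00) = 1375200.00 in³
ΣAy_c = (6720.00)(14.00) + (2660.00)(123.00) + (2080.00)(226.00) = 891340.00 in³
x_c = 1375200.00 / 11460.00 = 120.00 in
y_c = 891340.00 / 11460.00 = 77.78 in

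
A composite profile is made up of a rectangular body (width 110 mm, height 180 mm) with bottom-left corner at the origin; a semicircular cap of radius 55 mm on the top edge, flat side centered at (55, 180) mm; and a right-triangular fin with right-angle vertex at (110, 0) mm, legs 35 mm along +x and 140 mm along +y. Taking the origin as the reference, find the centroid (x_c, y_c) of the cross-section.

x_c = 61.05 mm, y_c = 106.01 mm

Part | A | x̄ᵢ | ȳᵢ | A·x̄ᵢ | A·ȳᵢ
rectangular body | 19800.00 | 55.00 | 90.00 | 1089000.00 | 1782000.00
semicircular top | 4751.66 | 55.00 | 203.34 | 261341.24 | 966215.27
triangular fin | 2450.00 | 121.67 | 46.67 | 298083.33 | 114333.33
Σ | 27001.66 |  |  | 1648424.57 | 2862548.60
x_c = 1648424.57 / 27001.66 = 61.05 mm
y_c = 2862548.60 / 27001.66 = 106.01 mm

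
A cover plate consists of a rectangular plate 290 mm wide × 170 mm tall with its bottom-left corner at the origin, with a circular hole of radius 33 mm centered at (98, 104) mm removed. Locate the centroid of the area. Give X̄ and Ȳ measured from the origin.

plate: A = 290 × 170 = 49300.00, centroid at (145.00, 85.00).
hole: A = −π·33² = -3421.19, centroid at (98.00, 104.00).
ΣA = 45878.81 mm², ΣAX̄ = 6813222.95 mm³, ΣAȲ = 3834695.78 mm³.
X̄ = 6813222.95/45878.81 = 148.50 mm; Ȳ = 3834695.78/45878.81 = 83.58 mm.

X̄ = 148.50 mm, Ȳ = 83.58 mm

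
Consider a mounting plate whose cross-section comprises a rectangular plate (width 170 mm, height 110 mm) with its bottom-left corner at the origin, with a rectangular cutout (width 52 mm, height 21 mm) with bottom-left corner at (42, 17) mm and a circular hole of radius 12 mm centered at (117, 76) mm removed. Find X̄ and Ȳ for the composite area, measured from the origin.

Part | A | x̄ᵢ | ȳᵢ | A·x̄ᵢ | A·ȳᵢ
plate | 18700.00 | 85.00 | 55.00 | 1589500.00 | 1028500.00
hole 1 | -1092.00 | 68.00 | 27.50 | -74256.00 | -30030.00
hole 2 | -452.39 | 117.00 | 76.00 | -52929.55 | -34381.59
Σ | 17155.61 |  |  | 1462314.45 | 964088.41
X̄ = 1462314.45 / 17155.61 = 85.24 mm
Ȳ = 964088.41 / 17155.61 = 56.20 mm

X̄ = 85.24 mm, Ȳ = 56.20 mm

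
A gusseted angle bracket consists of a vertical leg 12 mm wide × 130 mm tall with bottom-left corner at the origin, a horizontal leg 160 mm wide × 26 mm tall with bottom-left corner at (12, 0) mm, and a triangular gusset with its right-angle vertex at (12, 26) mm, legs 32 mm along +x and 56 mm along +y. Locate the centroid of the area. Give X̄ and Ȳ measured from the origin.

vertical leg: A = 12 × 130 = 1560.00, centroid at (6.00, 65.00).
horizontal leg: A = 160 × 26 = 4160.00, centroid at (92.00, 13.00).
gusset: A = ½·32·56 = 896.00, centroid at (22.67, 44.67).
ΣA = 6616.00 mm², ΣAX̄ = 412389.33 mm³, ΣAȲ = 195501.33 mm³.
X̄ = 412389.33/6616.00 = 62.33 mm; Ȳ = 195501.33/6616.00 = 29.55 mm.

X̄ = 62.33 mm, Ȳ = 29.55 mm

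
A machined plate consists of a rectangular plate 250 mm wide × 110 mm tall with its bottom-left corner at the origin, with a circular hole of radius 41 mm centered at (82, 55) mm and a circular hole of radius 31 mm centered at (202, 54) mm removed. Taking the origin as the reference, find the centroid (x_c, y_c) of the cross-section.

x_c = 124.72 mm, y_c = 55.16 mm

plate: A = 250 × 110 = 27500.00, centroid at (125.00, 55.00).
hole 1: A = −π·41² = -5281.02, centroid at (82.00, 55.00).
hole 2: A = −π·31² = -3019.07, centroid at (202.00, 54.00).
ΣA = 19199.91 mm², ΣAx_c = 2394604.34 mm³, ΣAy_c = 1059014.24 mm³.
x_c = 2394604.34/19199.91 = 124.72 mm; y_c = 1059014.24/19199.91 = 55.16 mm.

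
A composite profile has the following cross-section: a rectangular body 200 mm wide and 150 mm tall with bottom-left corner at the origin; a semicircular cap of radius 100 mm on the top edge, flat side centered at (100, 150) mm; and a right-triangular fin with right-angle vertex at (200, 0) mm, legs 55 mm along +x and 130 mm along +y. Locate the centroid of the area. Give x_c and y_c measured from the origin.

Part | A | x̄ᵢ | ȳᵢ | A·x̄ᵢ | A·ȳᵢ
rectangular body | 30000.00 | 100.00 | 75.00 | 3000000.00 | 2250000.00
semicircular top | 15707.96 | 100.00 | 192.44 | 1570796.33 | 3022861.16
triangular fin | 3575.00 | 218.33 | 43.33 | 780541.67 | 154916.67
Σ | 49282.96 |  |  | 5351337.99 | 5427777.82
x_c = 5351337.99 / 49282.96 = 108.58 mm
y_c = 5427777.82 / 49282.96 = 110.13 mm

x_c = 108.58 mm, y_c = 110.13 mm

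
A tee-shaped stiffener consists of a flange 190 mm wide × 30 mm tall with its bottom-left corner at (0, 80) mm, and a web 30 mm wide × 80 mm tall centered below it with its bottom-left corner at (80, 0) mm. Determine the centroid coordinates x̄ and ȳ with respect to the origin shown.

Part | A | x̄ᵢ | ȳᵢ | A·x̄ᵢ | A·ȳᵢ
web | 2400.00 | 95.00 | 40.00 | 228000.00 | 96000.00
flange | 5700.00 | 95.00 | 95.00 | 541500.00 | 541500.00
Σ | 8100.00 |  |  | 769500.00 | 637500.00
x̄ = 769500.00 / 8100.00 = 95.00 mm
ȳ = 637500.00 / 8100.00 = 78.70 mm

x̄ = 95.00 mm, ȳ = 78.70 mm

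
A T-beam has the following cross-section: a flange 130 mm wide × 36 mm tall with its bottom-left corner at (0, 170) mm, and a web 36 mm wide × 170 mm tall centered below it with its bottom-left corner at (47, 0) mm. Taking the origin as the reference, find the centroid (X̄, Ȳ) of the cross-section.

X̄ = 65.00 mm, Ȳ = 129.63 mm

web: A = 36 × 170 = 6120.00, centroid at (65.00, 85.00).
flange: A = 130 × 36 = 4680.00, centroid at (65.00, 188.00).
ΣA = 10800.00 mm²
ΣAX̄ = (6120.00)(65.00) + (4680.00)(65.00) = 702000.00 mm³
ΣAȲ = (6120.00)(85.00) + (4680.00)(188.00) = 1400040.00 mm³
X̄ = 702000.00 / 10800.00 = 65.00 mm
Ȳ = 1400040.00 / 10800.00 = 129.63 mm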